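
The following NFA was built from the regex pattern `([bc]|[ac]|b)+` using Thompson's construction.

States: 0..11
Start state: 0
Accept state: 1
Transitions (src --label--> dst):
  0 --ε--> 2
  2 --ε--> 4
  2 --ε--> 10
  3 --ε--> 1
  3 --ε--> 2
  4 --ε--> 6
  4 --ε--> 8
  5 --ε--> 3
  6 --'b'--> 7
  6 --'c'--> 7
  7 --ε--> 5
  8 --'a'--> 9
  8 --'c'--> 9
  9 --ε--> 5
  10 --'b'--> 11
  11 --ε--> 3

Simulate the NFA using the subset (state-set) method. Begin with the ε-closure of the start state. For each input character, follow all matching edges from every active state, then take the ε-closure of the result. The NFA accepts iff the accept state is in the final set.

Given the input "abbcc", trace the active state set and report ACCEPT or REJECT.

start: ε-closure({0}) = {0,2,4,6,8,10}
'a' @ 1: {1,2,3,4,5,6,8,9,10}  [accepting]
'b' @ 2: {1,2,3,4,5,6,7,8,10,11}  [accepting]
'b' @ 3: {1,2,3,4,5,6,7,8,10,11}  [accepting]
'c' @ 4: {1,2,3,4,5,6,7,8,9,10}  [accepting]
'c' @ 5: {1,2,3,4,5,6,7,8,9,10}  [accepting]
final: {1,2,3,4,5,6,7,8,9,10}; accept 1 in set

Answer: ACCEPT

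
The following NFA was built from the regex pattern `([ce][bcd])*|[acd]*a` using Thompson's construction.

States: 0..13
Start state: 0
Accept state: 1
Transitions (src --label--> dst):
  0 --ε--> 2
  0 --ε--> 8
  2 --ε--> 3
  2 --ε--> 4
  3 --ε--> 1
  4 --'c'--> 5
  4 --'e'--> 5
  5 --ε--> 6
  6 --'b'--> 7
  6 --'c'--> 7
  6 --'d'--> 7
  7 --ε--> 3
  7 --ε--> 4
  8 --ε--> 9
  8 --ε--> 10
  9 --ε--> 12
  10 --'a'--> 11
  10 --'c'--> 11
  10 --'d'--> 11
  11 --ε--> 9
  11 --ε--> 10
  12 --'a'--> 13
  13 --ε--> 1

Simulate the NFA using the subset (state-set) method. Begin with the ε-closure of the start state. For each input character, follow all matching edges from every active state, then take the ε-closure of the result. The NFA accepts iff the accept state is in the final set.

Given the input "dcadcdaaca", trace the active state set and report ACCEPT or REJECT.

Answer: ACCEPT

Trace:
initial (ε-close {0}): {0,1,2,3,4,8,9,10,12}
'd' @ 1: {9,10,11,12}
'c' @ 2: {9,10,11,12}
'a' @ 3: {1,9,10,11,12,13}  (accept∈set)
'd' @ 4: {9,10,11,12}
'c' @ 5: {9,10,11,12}
'd' @ 6: {9,10,11,12}
'a' @ 7: {1,9,10,11,12,13}  (accept∈set)
'a' @ 8: {1,9,10,11,12,13}  (accept∈set)
'c' @ 9: {9,10,11,12}
'a' @ 10: {1,9,10,11,12,13}  (accept∈set)
after full input: {1,9,10,11,12,13}  (accept=1 in)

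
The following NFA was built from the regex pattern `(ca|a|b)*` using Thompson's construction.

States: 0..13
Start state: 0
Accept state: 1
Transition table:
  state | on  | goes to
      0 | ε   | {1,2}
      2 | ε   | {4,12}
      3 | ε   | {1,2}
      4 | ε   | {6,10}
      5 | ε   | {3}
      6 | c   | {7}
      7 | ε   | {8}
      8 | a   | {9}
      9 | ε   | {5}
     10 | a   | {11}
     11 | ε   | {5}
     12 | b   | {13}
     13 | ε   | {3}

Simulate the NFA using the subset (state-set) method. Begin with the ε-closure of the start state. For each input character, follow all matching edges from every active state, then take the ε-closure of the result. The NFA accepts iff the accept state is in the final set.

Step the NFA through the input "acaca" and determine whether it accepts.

Answer: ACCEPT

Steps:
S₀ = ε-closure({0}) = {0,1,2,4,6,10,12}
'a' @ 1: {1,2,3,4,5,6,10,11,12}  ✓accept
'c' @ 2: {7,8}
'a' @ 3: {1,2,3,4,5,6,9,10,12}  ✓accept
'c' @ 4: {7,8}
'a' @ 5: {1,2,3,4,5,6,9,10,12}  ✓accept
after full input: {1,2,3,4,5,6,9,10,12}  (accept=1 in)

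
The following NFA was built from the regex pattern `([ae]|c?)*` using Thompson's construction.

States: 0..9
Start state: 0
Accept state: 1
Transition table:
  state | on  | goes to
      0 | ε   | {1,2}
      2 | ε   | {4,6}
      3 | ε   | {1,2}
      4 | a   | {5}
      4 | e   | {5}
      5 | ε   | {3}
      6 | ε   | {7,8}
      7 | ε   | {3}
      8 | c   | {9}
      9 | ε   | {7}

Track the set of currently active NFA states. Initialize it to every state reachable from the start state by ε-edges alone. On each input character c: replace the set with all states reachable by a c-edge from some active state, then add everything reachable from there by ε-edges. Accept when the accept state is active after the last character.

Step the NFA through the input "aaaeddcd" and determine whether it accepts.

Answer: REJECT

Derivation:
start: ε-closure({0}) = {0,1,2,3,4,6,7,8}
'a' @ 1: {1,2,3,4,5,6,7,8}  (accept∈set)
'a' @ 2: {1,2,3,4,5,6,7,8}  (accept∈set)
'a' @ 3: {1,2,3,4,5,6,7,8}  (accept∈set)
'e' @ 4: {1,2,3,4,5,6,7,8}  (accept∈set)
'd' @ 5: {}  — state set empty
rest 'dcd' ignored (set empty)
final: {}; accept 1 not in set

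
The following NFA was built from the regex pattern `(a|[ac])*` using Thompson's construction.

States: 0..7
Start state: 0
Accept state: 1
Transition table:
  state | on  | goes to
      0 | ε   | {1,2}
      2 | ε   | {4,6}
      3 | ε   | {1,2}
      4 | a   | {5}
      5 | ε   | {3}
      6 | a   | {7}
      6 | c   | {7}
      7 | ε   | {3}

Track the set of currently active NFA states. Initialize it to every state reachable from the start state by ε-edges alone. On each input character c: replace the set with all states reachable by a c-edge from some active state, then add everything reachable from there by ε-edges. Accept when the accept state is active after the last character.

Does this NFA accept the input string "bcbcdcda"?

initial (ε-close {0}): {0,1,2,4,6}
'b' @ 1: {}  — state set empty
rest 'cbcdcda' ignored (set empty)
after full input: {}  (accept=1 not in)

Answer: REJECT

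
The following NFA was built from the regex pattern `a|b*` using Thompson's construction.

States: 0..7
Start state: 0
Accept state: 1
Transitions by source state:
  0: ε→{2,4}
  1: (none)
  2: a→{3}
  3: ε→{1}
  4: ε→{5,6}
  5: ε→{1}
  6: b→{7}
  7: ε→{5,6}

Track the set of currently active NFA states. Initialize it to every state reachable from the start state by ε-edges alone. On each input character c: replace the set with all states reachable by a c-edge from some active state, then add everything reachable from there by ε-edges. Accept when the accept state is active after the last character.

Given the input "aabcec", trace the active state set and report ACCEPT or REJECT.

Answer: REJECT

Derivation:
S₀ = ε-closure({0}) = {0,1,2,4,5,6}
'a' @ 1: {1,3}  ✓accept
'a' @ 2: {}  — dead — no transitions
rest 'bcec' ignored (set empty)
final: {}; accept 1 not in set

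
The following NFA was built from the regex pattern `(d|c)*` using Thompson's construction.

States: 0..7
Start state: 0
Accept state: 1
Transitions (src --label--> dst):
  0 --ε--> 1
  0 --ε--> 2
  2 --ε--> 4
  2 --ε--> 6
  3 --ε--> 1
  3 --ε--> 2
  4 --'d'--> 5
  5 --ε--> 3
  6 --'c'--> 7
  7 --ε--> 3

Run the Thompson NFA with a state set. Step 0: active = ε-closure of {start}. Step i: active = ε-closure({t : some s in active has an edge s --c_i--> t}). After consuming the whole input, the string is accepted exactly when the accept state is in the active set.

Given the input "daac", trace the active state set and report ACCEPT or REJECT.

Answer: REJECT

Trace:
start: ε-closure({0}) = {0,1,2,4,6}
'd' @ 1: {1,2,3,4,5,6}  [accepting]
'a' @ 2: {}  — no active states
rest 'ac' ignored (set empty)
after full input: {}  (accept=1 not in)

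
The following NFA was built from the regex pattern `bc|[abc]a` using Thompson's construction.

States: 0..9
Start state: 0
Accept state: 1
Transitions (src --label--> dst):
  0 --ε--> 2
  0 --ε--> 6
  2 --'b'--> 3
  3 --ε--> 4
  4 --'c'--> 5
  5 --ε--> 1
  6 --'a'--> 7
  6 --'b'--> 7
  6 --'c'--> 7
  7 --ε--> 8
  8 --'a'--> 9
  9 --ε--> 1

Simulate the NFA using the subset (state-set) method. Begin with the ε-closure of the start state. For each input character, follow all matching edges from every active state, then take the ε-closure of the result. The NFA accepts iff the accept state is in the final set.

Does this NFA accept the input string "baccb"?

Answer: REJECT

Trace:
initial (ε-close {0}): {0,2,6}
'b' @ 1: {3,4,7,8}
'a' @ 2: {1,9}  (accept∈set)
'c' @ 3: {}  — dead — no transitions
rest 'cb' ignored (set empty)
after full input: {}  (accept=1 not in)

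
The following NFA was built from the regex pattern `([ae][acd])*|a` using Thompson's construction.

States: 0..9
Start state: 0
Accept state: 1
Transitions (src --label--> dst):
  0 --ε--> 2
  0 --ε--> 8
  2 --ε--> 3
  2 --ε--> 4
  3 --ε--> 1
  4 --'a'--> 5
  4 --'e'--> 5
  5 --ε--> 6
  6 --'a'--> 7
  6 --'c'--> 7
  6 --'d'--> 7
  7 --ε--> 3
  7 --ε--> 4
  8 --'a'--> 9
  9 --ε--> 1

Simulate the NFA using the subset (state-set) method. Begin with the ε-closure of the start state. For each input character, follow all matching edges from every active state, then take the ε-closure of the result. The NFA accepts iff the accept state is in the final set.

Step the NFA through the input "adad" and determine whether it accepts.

initial (ε-close {0}): {0,1,2,3,4,8}
'a' @ 1: {1,5,6,9}  (accept∈set)
'd' @ 2: {1,3,4,7}  (accept∈set)
'a' @ 3: {5,6}
'd' @ 4: {1,3,4,7}  (accept∈set)
final: {1,3,4,7}; accept 1 in set

Answer: ACCEPT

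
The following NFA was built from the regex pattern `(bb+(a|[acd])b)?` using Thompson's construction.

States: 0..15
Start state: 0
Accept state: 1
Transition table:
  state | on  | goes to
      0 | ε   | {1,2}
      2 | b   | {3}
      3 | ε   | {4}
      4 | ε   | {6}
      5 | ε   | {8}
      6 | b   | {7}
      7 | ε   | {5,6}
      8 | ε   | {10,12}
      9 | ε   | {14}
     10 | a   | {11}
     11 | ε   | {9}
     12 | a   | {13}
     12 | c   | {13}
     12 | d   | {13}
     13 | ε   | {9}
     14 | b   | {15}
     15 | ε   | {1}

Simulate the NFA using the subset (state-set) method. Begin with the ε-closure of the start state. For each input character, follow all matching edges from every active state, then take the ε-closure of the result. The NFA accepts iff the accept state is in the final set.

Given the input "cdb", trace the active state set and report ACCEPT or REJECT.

Answer: REJECT

Steps:
start: ε-closure({0}) = {0,1,2}
'c' @ 1: {}  — dead — no transitions
rest 'db' ignored (set empty)
after full input: {}  (accept=1 not in)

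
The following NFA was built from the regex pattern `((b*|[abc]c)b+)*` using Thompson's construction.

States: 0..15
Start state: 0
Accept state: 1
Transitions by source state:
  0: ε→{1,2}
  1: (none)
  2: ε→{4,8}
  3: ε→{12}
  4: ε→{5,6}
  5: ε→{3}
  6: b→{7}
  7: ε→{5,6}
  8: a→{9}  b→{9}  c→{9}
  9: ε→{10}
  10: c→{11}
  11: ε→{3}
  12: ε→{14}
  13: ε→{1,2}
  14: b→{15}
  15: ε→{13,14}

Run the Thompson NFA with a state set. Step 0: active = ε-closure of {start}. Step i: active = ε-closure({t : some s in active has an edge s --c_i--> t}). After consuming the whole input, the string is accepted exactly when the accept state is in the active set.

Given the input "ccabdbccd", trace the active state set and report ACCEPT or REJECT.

Answer: REJECT

Trace:
S₀ = ε-closure({0}) = {0,1,2,3,4,5,6,8,12,14}
'c' @ 1: {9,10}
'c' @ 2: {3,11,12,14}
'a' @ 3: {}  — no active states
rest 'bdbccd' ignored (set empty)
final: {}; accept 1 not in set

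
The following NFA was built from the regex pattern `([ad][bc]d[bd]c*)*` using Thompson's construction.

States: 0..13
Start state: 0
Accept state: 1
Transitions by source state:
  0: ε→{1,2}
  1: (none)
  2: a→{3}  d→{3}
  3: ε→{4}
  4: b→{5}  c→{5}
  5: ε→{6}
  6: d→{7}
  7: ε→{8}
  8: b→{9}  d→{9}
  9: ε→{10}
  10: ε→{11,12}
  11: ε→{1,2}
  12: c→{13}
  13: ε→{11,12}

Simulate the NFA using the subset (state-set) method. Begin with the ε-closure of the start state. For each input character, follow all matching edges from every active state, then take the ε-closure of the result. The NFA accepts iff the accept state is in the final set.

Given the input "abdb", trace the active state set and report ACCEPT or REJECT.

Answer: ACCEPT

Trace:
S₀ = ε-closure({0}) = {0,1,2}
'a' @ 1: {3,4}
'b' @ 2: {5,6}
'd' @ 3: {7,8}
'b' @ 4: {1,2,9,10,11,12}  (accept∈set)
final: {1,2,9,10,11,12}; accept 1 in set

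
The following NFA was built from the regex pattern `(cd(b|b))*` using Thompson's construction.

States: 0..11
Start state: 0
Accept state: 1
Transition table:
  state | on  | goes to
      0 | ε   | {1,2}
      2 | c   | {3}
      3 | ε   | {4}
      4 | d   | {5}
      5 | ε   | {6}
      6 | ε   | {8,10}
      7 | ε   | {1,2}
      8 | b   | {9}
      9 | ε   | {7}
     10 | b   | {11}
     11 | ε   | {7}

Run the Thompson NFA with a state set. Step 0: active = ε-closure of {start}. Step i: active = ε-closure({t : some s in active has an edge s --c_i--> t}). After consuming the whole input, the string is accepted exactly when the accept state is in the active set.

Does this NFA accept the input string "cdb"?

Answer: ACCEPT

Steps:
initial (ε-close {0}): {0,1,2}
'c' @ 1: {3,4}
'd' @ 2: {5,6,8,10}
'b' @ 3: {1,2,7,9,11}  [accepting]
final: {1,2,7,9,11}; accept 1 in set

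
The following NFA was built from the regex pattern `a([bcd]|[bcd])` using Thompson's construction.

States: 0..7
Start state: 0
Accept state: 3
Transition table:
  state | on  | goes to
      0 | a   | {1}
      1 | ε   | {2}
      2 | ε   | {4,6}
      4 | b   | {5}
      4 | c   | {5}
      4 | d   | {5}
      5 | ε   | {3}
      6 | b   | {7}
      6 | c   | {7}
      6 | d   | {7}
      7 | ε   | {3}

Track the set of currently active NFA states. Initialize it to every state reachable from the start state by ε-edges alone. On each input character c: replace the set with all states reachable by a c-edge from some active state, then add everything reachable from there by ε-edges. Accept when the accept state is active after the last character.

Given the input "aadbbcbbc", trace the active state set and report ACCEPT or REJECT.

start: ε-closure({0}) = {0}
'a' @ 1: {1,2,4,6}
'a' @ 2: {}  — no active states
rest 'dbbcbbc' ignored (set empty)
final: {}; accept 3 not in set

Answer: REJECT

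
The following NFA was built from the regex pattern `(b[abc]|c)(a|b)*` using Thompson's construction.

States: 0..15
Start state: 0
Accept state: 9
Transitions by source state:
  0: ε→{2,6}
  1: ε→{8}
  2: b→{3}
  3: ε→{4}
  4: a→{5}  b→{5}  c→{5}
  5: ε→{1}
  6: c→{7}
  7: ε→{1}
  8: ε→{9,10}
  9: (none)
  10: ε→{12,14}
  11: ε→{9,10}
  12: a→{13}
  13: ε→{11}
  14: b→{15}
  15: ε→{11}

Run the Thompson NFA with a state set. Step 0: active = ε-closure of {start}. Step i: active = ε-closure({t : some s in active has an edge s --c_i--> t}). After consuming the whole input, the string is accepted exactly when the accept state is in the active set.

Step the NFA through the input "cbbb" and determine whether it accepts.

Answer: ACCEPT

Derivation:
initial (ε-close {0}): {0,2,6}
'c' @ 1: {1,7,8,9,10,12,14}  ✓accept
'b' @ 2: {9,10,11,12,14,15}  ✓accept
'b' @ 3: {9,10,11,12,14,15}  ✓accept
'b' @ 4: {9,10,11,12,14,15}  ✓accept
after full input: {9,10,11,12,14,15}  (accept=9 in)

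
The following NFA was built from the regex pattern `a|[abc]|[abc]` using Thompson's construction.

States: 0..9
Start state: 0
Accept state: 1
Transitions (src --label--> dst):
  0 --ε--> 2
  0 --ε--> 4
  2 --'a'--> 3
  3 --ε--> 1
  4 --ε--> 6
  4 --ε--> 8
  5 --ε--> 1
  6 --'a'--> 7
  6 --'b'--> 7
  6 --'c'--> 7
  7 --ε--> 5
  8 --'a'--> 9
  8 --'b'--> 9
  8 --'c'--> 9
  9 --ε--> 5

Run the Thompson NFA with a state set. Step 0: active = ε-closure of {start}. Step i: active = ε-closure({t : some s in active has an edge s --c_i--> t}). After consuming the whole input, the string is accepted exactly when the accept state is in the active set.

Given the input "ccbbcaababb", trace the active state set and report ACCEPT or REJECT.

initial (ε-close {0}): {0,2,4,6,8}
'c' @ 1: {1,5,7,9}  (accept∈set)
'c' @ 2: {}  — state set empty
rest 'bbcaababb' ignored (set empty)
end set {} — state 1 not in

Answer: REJECT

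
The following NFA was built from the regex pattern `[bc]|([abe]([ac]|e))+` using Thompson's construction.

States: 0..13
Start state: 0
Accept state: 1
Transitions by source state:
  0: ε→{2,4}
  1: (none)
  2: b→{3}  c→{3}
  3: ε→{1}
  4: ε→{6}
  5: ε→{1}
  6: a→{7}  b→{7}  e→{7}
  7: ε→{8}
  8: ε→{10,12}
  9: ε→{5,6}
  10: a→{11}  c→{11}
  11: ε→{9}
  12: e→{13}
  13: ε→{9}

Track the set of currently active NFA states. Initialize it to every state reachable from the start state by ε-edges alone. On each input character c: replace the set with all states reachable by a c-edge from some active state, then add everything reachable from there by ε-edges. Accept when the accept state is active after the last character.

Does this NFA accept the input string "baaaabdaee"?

Answer: REJECT

Steps:
initial (ε-close {0}): {0,2,4,6}
'b' @ 1: {1,3,7,8,10,12}  (accept∈set)
'a' @ 2: {1,5,6,9,11}  (accept∈set)
'a' @ 3: {7,8,10,12}
'a' @ 4: {1,5,6,9,11}  (accept∈set)
'a' @ 5: {7,8,10,12}
'b' @ 6: {}  — dead — no transitions
rest 'daee' ignored (set empty)
after full input: {}  (accept=1 not in)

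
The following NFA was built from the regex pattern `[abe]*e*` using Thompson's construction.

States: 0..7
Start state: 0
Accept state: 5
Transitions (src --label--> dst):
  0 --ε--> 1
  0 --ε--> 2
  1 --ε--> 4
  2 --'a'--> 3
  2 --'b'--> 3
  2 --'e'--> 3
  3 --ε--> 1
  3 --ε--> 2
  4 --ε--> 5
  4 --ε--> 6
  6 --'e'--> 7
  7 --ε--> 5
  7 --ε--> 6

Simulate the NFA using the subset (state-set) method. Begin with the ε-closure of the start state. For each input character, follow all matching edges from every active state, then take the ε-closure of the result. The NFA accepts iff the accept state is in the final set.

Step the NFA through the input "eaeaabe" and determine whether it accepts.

start: ε-closure({0}) = {0,1,2,4,5,6}
'e' @ 1: {1,2,3,4,5,6,7}  [accepting]
'a' @ 2: {1,2,3,4,5,6}  [accepting]
'e' @ 3: {1,2,3,4,5,6,7}  [accepting]
'a' @ 4: {1,2,3,4,5,6}  [accepting]
'a' @ 5: {1,2,3,4,5,6}  [accepting]
'b' @ 6: {1,2,3,4,5,6}  [accepting]
'e' @ 7: {1,2,3,4,5,6,7}  [accepting]
after full input: {1,2,3,4,5,6,7}  (accept=5 in)

Answer: ACCEPT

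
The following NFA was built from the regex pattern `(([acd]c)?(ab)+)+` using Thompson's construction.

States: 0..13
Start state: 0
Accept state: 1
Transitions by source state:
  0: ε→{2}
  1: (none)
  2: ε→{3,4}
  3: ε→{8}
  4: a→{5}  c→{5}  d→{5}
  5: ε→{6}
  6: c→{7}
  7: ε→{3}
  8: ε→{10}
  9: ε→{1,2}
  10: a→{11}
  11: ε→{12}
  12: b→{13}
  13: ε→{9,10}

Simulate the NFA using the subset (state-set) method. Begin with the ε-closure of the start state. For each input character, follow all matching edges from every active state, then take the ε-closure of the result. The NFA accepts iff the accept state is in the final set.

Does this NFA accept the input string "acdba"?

Answer: REJECT

Derivation:
start: ε-closure({0}) = {0,2,3,4,8,10}
'a' @ 1: {5,6,11,12}
'c' @ 2: {3,7,8,10}
'd' @ 3: {}  — no active states
rest 'ba' ignored (set empty)
end set {} — state 1 not in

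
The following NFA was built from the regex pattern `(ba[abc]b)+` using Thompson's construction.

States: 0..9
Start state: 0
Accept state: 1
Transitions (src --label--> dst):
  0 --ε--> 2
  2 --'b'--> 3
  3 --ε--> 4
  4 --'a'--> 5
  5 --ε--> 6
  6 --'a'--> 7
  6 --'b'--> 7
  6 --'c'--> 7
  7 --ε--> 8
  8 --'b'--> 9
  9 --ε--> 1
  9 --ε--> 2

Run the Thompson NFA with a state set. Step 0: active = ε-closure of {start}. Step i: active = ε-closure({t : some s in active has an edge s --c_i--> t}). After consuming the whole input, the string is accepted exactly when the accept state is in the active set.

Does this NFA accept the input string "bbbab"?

initial (ε-close {0}): {0,2}
'b' @ 1: {3,4}
'b' @ 2: {}  — state set empty
rest 'bab' ignored (set empty)
after full input: {}  (accept=1 not in)

Answer: REJECT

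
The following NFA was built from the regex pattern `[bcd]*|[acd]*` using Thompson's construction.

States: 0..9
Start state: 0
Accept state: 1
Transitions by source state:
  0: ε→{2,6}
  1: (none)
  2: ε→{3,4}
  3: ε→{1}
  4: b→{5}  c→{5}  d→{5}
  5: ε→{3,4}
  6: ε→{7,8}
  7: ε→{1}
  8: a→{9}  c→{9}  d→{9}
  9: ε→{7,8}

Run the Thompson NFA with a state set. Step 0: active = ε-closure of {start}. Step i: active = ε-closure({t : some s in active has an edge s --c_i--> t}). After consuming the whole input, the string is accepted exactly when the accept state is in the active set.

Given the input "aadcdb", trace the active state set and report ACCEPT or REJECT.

Answer: REJECT

Derivation:
S₀ = ε-closure({0}) = {0,1,2,3,4,6,7,8}
'a' @ 1: {1,7,8,9}  [accepting]
'a' @ 2: {1,7,8,9}  [accepting]
'd' @ 3: {1,7,8,9}  [accepting]
'c' @ 4: {1,7,8,9}  [accepting]
'd' @ 5: {1,7,8,9}  [accepting]
'b' @ 6: {}  — no active states
after full input: {}  (accept=1 not in)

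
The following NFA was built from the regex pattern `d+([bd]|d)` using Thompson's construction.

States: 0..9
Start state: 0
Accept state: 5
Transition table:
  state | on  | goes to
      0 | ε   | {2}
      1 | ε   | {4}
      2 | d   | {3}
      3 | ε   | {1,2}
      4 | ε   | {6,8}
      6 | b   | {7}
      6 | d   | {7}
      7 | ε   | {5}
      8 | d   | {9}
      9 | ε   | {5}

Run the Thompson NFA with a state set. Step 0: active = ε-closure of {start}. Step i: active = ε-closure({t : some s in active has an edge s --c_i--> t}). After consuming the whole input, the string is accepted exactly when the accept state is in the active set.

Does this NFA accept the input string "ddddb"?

initial (ε-close {0}): {0,2}
'd' @ 1: {1,2,3,4,6,8}
'd' @ 2: {1,2,3,4,5,6,7,8,9}  (accept∈set)
'd' @ 3: {1,2,3,4,5,6,7,8,9}  (accept∈set)
'd' @ 4: {1,2,3,4,5,6,7,8,9}  (accept∈set)
'b' @ 5: {5,7}  (accept∈set)
end set {5,7} — state 5 in

Answer: ACCEPT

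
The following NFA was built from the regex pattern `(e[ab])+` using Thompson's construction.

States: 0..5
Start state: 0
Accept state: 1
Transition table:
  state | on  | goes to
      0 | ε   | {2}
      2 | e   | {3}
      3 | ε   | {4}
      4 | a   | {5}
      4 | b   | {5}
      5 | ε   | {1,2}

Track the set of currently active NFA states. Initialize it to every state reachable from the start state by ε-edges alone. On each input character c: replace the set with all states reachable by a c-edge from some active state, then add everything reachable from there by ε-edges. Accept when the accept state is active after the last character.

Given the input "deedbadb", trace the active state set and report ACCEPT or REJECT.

S₀ = ε-closure({0}) = {0,2}
'd' @ 1: {}  — no active states
rest 'eedbadb' ignored (set empty)
final: {}; accept 1 not in set

Answer: REJECT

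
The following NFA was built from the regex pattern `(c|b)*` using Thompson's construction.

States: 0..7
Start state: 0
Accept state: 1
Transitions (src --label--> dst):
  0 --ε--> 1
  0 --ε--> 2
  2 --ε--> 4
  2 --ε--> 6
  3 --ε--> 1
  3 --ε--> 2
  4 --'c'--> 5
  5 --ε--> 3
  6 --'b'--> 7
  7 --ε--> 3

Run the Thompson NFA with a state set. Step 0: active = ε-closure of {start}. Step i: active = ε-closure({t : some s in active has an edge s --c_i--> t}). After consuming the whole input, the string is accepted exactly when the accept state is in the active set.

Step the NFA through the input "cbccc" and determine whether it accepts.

start: ε-closure({0}) = {0,1,2,4,6}
'c' @ 1: {1,2,3,4,5,6}  ✓accept
'b' @ 2: {1,2,3,4,6,7}  ✓accept
'c' @ 3: {1,2,3,4,5,6}  ✓accept
'c' @ 4: {1,2,3,4,5,6}  ✓accept
'c' @ 5: {1,2,3,4,5,6}  ✓accept
final: {1,2,3,4,5,6}; accept 1 in set

Answer: ACCEPT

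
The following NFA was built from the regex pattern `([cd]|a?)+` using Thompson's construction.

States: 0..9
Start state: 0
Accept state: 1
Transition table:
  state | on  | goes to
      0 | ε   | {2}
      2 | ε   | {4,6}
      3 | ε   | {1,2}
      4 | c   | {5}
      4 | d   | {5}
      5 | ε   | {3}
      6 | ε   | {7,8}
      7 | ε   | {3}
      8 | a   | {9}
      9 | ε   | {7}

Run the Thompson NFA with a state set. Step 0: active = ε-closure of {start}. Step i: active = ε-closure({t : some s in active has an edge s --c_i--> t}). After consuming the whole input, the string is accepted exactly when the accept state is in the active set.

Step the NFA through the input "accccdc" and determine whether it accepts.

start: ε-closure({0}) = {0,1,2,3,4,6,7,8}
'a' @ 1: {1,2,3,4,6,7,8,9}  (accept∈set)
'c' @ 2: {1,2,3,4,5,6,7,8}  (accept∈set)
'c' @ 3: {1,2,3,4,5,6,7,8}  (accept∈set)
'c' @ 4: {1,2,3,4,5,6,7,8}  (accept∈set)
'c' @ 5: {1,2,3,4,5,6,7,8}  (accept∈set)
'd' @ 6: {1,2,3,4,5,6,7,8}  (accept∈set)
'c' @ 7: {1,2,3,4,5,6,7,8}  (accept∈set)
final: {1,2,3,4,5,6,7,8}; accept 1 in set

Answer: ACCEPT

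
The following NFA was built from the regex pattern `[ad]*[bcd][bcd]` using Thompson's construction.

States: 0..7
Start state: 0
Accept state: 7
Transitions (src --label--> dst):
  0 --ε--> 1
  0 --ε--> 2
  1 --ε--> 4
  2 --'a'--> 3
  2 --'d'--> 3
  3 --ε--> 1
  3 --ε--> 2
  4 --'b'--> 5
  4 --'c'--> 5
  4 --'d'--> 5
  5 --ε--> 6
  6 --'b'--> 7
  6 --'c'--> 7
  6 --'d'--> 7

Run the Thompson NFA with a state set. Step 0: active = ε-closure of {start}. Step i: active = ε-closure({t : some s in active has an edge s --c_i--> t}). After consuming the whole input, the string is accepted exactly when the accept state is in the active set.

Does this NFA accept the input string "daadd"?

Answer: ACCEPT

Trace:
start: ε-closure({0}) = {0,1,2,4}
'd' @ 1: {1,2,3,4,5,6}
'a' @ 2: {1,2,3,4}
'a' @ 3: {1,2,3,4}
'd' @ 4: {1,2,3,4,5,6}
'd' @ 5: {1,2,3,4,5,6,7}  ✓accept
after full input: {1,2,3,4,5,6,7}  (accept=7 in)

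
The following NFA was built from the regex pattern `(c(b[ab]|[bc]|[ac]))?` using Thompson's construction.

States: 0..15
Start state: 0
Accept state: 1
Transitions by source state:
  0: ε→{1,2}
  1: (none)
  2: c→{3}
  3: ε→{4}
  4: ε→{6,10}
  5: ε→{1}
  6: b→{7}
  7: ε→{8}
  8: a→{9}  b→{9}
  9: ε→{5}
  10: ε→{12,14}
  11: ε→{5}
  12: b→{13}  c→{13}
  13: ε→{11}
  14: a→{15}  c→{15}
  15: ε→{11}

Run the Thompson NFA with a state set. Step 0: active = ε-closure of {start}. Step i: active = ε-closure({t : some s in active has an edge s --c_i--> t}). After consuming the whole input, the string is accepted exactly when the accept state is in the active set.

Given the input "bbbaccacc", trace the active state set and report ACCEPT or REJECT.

initial (ε-close {0}): {0,1,2}
'b' @ 1: {}  — dead — no transitions
rest 'bbaccacc' ignored (set empty)
after full input: {}  (accept=1 not in)

Answer: REJECT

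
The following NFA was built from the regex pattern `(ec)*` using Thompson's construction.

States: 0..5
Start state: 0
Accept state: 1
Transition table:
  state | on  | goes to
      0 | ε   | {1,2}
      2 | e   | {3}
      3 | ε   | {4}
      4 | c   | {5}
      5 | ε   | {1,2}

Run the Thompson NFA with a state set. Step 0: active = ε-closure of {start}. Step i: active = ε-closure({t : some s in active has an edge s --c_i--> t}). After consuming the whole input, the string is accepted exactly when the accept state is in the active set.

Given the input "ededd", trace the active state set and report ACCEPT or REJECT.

S₀ = ε-closure({0}) = {0,1,2}
'e' @ 1: {3,4}
'd' @ 2: {}  — no active states
rest 'edd' ignored (set empty)
end set {} — state 1 not in

Answer: REJECT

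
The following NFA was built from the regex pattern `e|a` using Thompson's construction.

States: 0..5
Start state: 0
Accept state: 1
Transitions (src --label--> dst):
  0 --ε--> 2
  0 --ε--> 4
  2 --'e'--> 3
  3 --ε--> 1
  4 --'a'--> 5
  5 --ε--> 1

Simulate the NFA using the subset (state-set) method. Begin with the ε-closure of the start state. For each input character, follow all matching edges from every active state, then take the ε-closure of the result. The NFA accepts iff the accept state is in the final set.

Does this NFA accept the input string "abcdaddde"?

Answer: REJECT

Trace:
start: ε-closure({0}) = {0,2,4}
'a' @ 1: {1,5}  (accept∈set)
'b' @ 2: {}  — dead — no transitions
rest 'cdaddde' ignored (set empty)
final: {}; accept 1 not in set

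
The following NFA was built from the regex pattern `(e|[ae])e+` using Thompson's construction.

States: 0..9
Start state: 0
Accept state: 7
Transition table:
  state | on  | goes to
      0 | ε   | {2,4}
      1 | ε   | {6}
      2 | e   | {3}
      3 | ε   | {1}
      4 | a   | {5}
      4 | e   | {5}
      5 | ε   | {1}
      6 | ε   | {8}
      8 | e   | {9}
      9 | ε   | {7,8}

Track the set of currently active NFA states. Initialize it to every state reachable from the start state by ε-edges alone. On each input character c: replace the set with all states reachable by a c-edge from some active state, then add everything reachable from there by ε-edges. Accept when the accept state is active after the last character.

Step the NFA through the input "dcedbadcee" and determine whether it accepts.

start: ε-closure({0}) = {0,2,4}
'd' @ 1: {}  — no active states
rest 'cedbadcee' ignored (set empty)
end set {} — state 7 not in

Answer: REJECT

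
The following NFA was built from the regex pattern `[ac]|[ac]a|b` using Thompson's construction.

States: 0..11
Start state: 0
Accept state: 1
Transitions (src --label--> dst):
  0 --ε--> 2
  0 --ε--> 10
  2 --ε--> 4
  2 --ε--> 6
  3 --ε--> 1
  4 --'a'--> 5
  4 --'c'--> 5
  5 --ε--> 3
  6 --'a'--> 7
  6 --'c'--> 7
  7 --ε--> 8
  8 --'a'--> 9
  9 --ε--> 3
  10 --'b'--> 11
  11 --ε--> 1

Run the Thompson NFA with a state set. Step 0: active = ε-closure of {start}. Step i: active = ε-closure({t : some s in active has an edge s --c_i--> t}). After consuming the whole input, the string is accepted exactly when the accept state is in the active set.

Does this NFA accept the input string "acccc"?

initial (ε-close {0}): {0,2,4,6,10}
'a' @ 1: {1,3,5,7,8}  [accepting]
'c' @ 2: {}  — dead — no transitions
rest 'ccc' ignored (set empty)
final: {}; accept 1 not in set

Answer: REJECT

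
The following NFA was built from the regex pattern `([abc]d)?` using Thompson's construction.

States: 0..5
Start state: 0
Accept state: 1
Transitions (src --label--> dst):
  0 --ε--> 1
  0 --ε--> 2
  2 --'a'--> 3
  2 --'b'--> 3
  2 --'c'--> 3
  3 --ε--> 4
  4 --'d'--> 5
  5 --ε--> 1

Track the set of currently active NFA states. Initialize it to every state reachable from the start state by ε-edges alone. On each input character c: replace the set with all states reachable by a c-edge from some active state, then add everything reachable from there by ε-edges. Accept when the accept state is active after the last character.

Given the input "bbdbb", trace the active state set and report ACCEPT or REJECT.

Answer: REJECT

Derivation:
start: ε-closure({0}) = {0,1,2}
'b' @ 1: {3,4}
'b' @ 2: {}  — state set empty
rest 'dbb' ignored (set empty)
end set {} — state 1 not in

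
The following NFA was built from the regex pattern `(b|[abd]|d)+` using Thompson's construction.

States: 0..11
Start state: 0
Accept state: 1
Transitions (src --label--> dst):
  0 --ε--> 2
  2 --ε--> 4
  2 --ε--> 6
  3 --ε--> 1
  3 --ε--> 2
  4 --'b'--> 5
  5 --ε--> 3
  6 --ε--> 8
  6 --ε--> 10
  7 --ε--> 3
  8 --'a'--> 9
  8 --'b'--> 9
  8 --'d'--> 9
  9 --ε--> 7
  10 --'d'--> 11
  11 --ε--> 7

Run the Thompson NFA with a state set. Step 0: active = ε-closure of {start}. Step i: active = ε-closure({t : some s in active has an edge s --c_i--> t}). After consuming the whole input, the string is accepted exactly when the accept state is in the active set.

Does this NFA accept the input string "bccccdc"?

Answer: REJECT

Steps:
S₀ = ε-closure({0}) = {0,2,4,6,8,10}
'b' @ 1: {1,2,3,4,5,6,7,8,9,10}  (accept∈set)
'c' @ 2: {}  — state set empty
rest 'cccdc' ignored (set empty)
end set {} — state 1 not in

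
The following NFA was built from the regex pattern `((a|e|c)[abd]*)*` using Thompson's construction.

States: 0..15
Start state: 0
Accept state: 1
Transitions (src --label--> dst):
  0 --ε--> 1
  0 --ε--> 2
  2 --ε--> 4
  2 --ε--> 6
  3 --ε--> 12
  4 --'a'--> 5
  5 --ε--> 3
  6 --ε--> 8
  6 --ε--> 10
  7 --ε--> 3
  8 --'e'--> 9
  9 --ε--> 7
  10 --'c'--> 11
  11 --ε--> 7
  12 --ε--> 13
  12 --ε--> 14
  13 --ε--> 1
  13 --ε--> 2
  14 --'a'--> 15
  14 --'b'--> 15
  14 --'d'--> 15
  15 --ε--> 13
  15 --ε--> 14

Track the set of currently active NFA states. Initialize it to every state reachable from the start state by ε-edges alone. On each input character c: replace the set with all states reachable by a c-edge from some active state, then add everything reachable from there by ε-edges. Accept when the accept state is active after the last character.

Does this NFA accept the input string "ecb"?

initial (ε-close {0}): {0,1,2,4,6,8,10}
'e' @ 1: {1,2,3,4,6,7,8,9,10,12,13,14}  (accept∈set)
'c' @ 2: {1,2,3,4,6,7,8,10,11,12,13,14}  (accept∈set)
'b' @ 3: {1,2,4,6,8,10,13,14,15}  (accept∈set)
after full input: {1,2,4,6,8,10,13,14,15}  (accept=1 in)

Answer: ACCEPT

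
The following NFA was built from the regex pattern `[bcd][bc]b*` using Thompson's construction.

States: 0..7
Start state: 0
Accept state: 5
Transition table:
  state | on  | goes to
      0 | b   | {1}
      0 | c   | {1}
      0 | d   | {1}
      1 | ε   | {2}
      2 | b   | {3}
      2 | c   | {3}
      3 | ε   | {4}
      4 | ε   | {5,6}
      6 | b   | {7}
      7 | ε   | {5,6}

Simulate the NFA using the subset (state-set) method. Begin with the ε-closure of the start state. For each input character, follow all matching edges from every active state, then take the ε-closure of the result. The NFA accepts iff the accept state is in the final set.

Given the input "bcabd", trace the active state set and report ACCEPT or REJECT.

S₀ = ε-closure({0}) = {0}
'b' @ 1: {1,2}
'c' @ 2: {3,4,5,6}  ✓accept
'a' @ 3: {}  — no active states
rest 'bd' ignored (set empty)
end set {} — state 5 not in

Answer: REJECT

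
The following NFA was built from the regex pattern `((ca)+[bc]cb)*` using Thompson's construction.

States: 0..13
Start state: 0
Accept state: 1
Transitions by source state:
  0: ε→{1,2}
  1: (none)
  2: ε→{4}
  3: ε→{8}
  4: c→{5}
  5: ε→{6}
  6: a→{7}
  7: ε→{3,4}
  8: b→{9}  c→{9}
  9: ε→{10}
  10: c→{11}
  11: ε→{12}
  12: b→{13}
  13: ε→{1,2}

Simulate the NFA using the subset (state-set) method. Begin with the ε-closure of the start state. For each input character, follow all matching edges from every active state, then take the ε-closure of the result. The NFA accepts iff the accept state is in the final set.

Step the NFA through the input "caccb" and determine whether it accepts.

start: ε-closure({0}) = {0,1,2,4}
'c' @ 1: {5,6}
'a' @ 2: {3,4,7,8}
'c' @ 3: {5,6,9,10}
'c' @ 4: {11,12}
'b' @ 5: {1,2,4,13}  ✓accept
after full input: {1,2,4,13}  (accept=1 in)

Answer: ACCEPT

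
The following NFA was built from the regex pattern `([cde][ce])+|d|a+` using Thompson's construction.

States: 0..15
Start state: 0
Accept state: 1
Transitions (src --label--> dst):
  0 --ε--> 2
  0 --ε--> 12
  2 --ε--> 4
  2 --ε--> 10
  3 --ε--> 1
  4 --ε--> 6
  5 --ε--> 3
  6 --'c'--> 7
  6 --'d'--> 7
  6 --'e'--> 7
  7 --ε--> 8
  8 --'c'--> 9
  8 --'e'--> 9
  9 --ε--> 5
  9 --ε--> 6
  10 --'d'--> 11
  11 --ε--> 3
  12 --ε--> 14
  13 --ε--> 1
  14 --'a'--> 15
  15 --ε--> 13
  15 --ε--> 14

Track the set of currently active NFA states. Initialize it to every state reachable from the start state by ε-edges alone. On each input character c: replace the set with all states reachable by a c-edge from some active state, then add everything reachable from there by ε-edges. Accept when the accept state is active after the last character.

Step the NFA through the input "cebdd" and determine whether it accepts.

start: ε-closure({0}) = {0,2,4,6,10,12,14}
'c' @ 1: {7,8}
'e' @ 2: {1,3,5,6,9}  [accepting]
'b' @ 3: {}  — no active states
rest 'dd' ignored (set empty)
end set {} — state 1 not in

Answer: REJECT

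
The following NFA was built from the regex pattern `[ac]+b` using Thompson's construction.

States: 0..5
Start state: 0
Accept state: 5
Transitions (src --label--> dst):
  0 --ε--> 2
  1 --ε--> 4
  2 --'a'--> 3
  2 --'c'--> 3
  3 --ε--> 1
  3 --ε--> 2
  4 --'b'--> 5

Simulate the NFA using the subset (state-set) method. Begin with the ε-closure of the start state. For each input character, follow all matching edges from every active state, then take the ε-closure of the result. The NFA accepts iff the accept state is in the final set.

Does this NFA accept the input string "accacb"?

Answer: ACCEPT

Steps:
S₀ = ε-closure({0}) = {0,2}
'a' @ 1: {1,2,3,4}
'c' @ 2: {1,2,3,4}
'c' @ 3: {1,2,3,4}
'a' @ 4: {1,2,3,4}
'c' @ 5: {1,2,3,4}
'b' @ 6: {5}  (accept∈set)
end set {5} — state 5 in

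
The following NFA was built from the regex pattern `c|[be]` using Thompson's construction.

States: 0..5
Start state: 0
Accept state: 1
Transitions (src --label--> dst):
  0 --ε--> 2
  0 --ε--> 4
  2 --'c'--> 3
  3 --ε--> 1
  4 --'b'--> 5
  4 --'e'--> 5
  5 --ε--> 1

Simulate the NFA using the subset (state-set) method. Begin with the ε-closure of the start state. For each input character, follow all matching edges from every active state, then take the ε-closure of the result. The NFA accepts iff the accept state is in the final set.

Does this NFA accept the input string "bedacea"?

Answer: REJECT

Trace:
start: ε-closure({0}) = {0,2,4}
'b' @ 1: {1,5}  [accepting]
'e' @ 2: {}  — state set empty
rest 'dacea' ignored (set empty)
final: {}; accept 1 not in set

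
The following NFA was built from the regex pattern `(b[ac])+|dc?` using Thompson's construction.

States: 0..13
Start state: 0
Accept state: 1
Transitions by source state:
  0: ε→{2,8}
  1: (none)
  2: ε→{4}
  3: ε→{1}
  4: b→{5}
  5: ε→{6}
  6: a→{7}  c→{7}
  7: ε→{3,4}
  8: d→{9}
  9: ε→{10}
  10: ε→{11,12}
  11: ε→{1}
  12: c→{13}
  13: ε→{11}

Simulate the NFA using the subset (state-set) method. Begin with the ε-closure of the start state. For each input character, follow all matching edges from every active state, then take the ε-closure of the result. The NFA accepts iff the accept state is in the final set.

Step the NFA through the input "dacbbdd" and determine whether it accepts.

Answer: REJECT

Steps:
S₀ = ε-closure({0}) = {0,2,4,8}
'd' @ 1: {1,9,10,11,12}  ✓accept
'a' @ 2: {}  — state set empty
rest 'cbbdd' ignored (set empty)
final: {}; accept 1 not in set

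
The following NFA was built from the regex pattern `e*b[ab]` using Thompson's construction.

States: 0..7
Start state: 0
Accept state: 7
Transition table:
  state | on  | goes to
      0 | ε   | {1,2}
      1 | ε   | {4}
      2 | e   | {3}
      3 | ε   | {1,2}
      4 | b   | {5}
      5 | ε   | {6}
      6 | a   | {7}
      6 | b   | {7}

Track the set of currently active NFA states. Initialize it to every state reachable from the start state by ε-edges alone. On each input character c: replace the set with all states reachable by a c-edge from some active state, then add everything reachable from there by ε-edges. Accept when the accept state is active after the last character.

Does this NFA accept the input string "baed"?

initial (ε-close {0}): {0,1,2,4}
'b' @ 1: {5,6}
'a' @ 2: {7}  ✓accept
'e' @ 3: {}  — no active states
rest 'd' ignored (set empty)
after full input: {}  (accept=7 not in)

Answer: REJECT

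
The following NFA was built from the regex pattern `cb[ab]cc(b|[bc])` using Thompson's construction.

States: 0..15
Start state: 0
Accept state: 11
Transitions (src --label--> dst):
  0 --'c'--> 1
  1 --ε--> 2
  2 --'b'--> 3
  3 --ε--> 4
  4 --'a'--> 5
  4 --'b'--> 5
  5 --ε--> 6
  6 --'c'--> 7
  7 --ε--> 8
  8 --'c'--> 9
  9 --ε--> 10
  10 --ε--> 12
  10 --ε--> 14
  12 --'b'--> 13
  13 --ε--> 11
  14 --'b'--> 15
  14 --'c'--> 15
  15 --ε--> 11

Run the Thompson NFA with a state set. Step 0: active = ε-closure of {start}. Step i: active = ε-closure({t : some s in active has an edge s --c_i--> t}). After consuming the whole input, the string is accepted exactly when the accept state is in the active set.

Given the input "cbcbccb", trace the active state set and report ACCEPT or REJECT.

start: ε-closure({0}) = {0}
'c' @ 1: {1,2}
'b' @ 2: {3,4}
'c' @ 3: {}  — state set empty
rest 'bccb' ignored (set empty)
final: {}; accept 11 not in set

Answer: REJECT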